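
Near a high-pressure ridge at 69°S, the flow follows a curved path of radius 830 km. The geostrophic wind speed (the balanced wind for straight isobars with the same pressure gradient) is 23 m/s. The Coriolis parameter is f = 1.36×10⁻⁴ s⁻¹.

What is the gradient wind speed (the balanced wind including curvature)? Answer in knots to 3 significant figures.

Around a high, pressure-gradient force acts outward with centrifugal, so Coriolis balances both:
fV = (1/ρ)|∂P/∂n| + V²/R  →  V² − fR·V + fR·V_g = 0
With fR = 1.36×10⁻⁴ × 830×10³ m = 113 m/s:
V = [fR − √((fR)² − 4 fR V_g)]/2 = [113 − √(113² − 4×113×23)]/2 = 32.2 m/s
Supergeostrophic (V > V_g = 23 m/s), as expected around a high.
Converting: 32.2 m/s × 1.944 = 62.5 knots

62.5 knots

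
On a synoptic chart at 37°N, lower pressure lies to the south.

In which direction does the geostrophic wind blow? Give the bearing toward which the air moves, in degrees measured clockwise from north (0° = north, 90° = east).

The pressure-gradient force points toward the south (bearing 180°).
Geostrophic balance: in the Northern Hemisphere the Coriolis force deflects motion to the right, so the geostrophic wind blows 90° to the right of the pressure-gradient force (low pressure on the left).
Rotating 180° by 90° clockwise gives 270° — the wind blows toward the west.

270°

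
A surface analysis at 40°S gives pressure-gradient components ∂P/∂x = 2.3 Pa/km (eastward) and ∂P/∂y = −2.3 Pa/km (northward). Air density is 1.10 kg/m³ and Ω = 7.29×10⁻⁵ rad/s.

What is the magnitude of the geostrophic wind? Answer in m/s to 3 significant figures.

Coriolis parameter at 40°S:
f = 2Ω sin φ = 2 × 7.29×10⁻⁵ × sin 40° = 9.37×10⁻⁵ s⁻¹
In the Southern Hemisphere f is negative: f = −9.37×10⁻⁵ s⁻¹.
Component geostrophic relations (x east, y north):
u_g = −(1/(fρ)) ∂P/∂y,  v_g = (1/(fρ)) ∂P/∂x
u_g = −(−2.3×10⁻³)/(−9.37×10⁻⁵ × 1.10) = −22.3 m/s;  v_g = (2.3×10⁻³)/(−9.37×10⁻⁵ × 1.10) = −22.3 m/s
|V_g| = √(u_g² + v_g²) = 31.6 m/s

31.6 m/s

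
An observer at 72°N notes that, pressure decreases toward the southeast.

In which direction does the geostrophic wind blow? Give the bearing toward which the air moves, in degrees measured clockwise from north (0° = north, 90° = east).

225°

The pressure-gradient force points toward the southeast (bearing 135°).
Geostrophic balance: in the Northern Hemisphere the Coriolis force deflects motion to the right, so the geostrophic wind blows 90° to the right of the pressure-gradient force (low pressure on the left).
Rotating 135° by 90° clockwise gives 225° — the wind blows toward the southwest.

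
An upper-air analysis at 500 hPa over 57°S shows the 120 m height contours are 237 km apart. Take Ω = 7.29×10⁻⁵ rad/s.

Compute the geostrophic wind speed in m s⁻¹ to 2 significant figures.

41 m s⁻¹

Coriolis parameter at 57°S:
f = 2Ω sin φ = 2 × 7.29×10⁻⁵ × sin 57° = 1.22×10⁻⁴ s⁻¹
Height gradient: |∂Z/∂n| = 120 m / 237000 m = 5.06×10⁻⁴
On a pressure surface, geostrophic balance gives V_g = (g/f)|∂Z/∂n|:
V_g = 9.81 × 5.06×10⁻⁴ / 1.22×10⁻⁴ = 40.6 m/s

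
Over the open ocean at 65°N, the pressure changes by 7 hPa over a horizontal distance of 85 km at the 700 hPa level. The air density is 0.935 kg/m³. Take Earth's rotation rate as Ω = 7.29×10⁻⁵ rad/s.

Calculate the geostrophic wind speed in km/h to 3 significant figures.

240 km/h

Coriolis parameter at 65°N:
f = 2Ω sin φ = 2 × 7.29×10⁻⁵ × sin 65° = 1.32×10⁻⁴ s⁻¹
Pressure gradient: |∂P/∂n| = 700 Pa / 85000 m = 8.24×10⁻³ Pa/m
Geostrophic balance (pressure-gradient force = Coriolis force):
V_g = (1/(fρ)) |∂P/∂n| = 8.24×10⁻³ / (1.32×10⁻⁴ × 0.935) = 66.7 m/s
Converting: 66.7 m/s × 3.6 = 240 km/h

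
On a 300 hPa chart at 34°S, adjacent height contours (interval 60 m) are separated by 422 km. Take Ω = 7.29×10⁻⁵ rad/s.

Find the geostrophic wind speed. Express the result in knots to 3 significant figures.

33.3 knots

Coriolis parameter at 34°S:
f = 2Ω sin φ = 2 × 7.29×10⁻⁵ × sin 34° = 8.15×10⁻⁵ s⁻¹
Height gradient: |∂Z/∂n| = 60 m / 422000 m = 1.42×10⁻⁴
On a pressure surface, geostrophic balance gives V_g = (g/f)|∂Z/∂n|:
V_g = 9.81 × 1.42×10⁻⁴ / 8.15×10⁻⁵ = 17.1 m/s
Converting: 17.1 m/s × 1.944 = 33.3 knots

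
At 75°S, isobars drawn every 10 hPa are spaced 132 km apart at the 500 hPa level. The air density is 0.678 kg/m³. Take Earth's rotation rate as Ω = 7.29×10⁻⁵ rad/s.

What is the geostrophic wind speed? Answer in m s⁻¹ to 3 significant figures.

79.3 m s⁻¹

Coriolis parameter at 75°S:
f = 2Ω sin φ = 2 × 7.29×10⁻⁵ × sin 75° = 1.41×10⁻⁴ s⁻¹
Pressure gradient: |∂P/∂n| = 1000 Pa / 132000 m = 7.58×10⁻³ Pa/m
Geostrophic balance (pressure-gradient force = Coriolis force):
V_g = (1/(fρ)) |∂P/∂n| = 7.58×10⁻³ / (1.41×10⁻⁴ × 0.678) = 79.3 m/s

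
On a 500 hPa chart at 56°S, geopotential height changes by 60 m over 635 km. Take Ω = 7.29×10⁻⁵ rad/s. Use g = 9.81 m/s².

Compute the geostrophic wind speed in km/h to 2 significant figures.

28 km/h

Coriolis parameter at 56°S:
f = 2Ω sin φ = 2 × 7.29×10⁻⁵ × sin 56° = 1.21×10⁻⁴ s⁻¹
Height gradient: |∂Z/∂n| = 60 m / 635000 m = 9.45×10⁻⁵
On a pressure surface, geostrophic balance gives V_g = (g/f)|∂Z/∂n|:
V_g = 9.81 × 9.45×10⁻⁵ / 1.21×10⁻⁴ = 7.67 m/s
Converting: 7.67 m/s × 3.6 = 28 km/h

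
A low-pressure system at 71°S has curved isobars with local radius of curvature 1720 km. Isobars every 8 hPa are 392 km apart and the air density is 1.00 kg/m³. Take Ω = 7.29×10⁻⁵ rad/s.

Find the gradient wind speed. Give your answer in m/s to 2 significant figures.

14 m/s

Coriolis parameter at 71°S:
f = 2Ω sin φ = 2 × 7.29×10⁻⁵ × sin 71° = 1.38×10⁻⁴ s⁻¹
Pressure gradient: |∂P/∂n| = 800 Pa / 392000 m = 2.04×10⁻³ Pa/m
Geostrophic speed: V_g = |∂P/∂n|/(fρ) = 2.04×10⁻³/(1.38×10⁻⁴ × 1.00) = 14.8 m/s
Around a low, centrifugal force acts outward with Coriolis, so pressure-gradient force balances both:
(1/ρ)|∂P/∂n| = fV + V²/R  →  V² + fR·V − fR·V_g = 0
With fR = 1.38×10⁻⁴ × 1720×10³ m = 237 m/s:
V = [−fR + √((fR)² + 4 fR V_g)]/2 = [−237 + √(237² + 4×237×14.8)]/2 = 14 m/s
Subgeostrophic (V < V_g = 14.8 m/s), as expected around a low.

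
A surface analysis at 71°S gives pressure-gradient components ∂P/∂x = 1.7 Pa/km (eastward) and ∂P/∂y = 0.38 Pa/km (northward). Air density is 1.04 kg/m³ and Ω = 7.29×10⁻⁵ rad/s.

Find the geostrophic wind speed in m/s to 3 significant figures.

Coriolis parameter at 71°S:
f = 2Ω sin φ = 2 × 7.29×10⁻⁵ × sin 71° = 1.38×10⁻⁴ s⁻¹
In the Southern Hemisphere f is negative: f = −1.38×10⁻⁴ s⁻¹.
Component geostrophic relations (x east, y north):
u_g = −(1/(fρ)) ∂P/∂y,  v_g = (1/(fρ)) ∂P/∂x
u_g = −(0.38×10⁻³)/(−1.38×10⁻⁴ × 1.04) = 2.65 m/s;  v_g = (1.7×10⁻³)/(−1.38×10⁻⁴ × 1.04) = −11.9 m/s
|V_g| = √(u_g² + v_g²) = 12.1 m/s

12.1 m/s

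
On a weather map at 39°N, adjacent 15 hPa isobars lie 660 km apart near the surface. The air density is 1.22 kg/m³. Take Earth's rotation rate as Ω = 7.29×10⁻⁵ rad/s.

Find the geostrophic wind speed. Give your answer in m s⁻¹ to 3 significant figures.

20.3 m s⁻¹

Coriolis parameter at 39°N:
f = 2Ω sin φ = 2 × 7.29×10⁻⁵ × sin 39° = 9.18×10⁻⁵ s⁻¹
Pressure gradient: |∂P/∂n| = 1500 Pa / 660000 m = 2.27×10⁻³ Pa/m
Geostrophic balance (pressure-gradient force = Coriolis force):
V_g = (1/(fρ)) |∂P/∂n| = 2.27×10⁻³ / (9.18×10⁻⁵ × 1.22) = 20.3 m/s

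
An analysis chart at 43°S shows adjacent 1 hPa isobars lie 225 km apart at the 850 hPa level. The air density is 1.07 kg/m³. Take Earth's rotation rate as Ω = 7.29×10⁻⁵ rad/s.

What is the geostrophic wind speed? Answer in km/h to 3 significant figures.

Coriolis parameter at 43°S:
f = 2Ω sin φ = 2 × 7.29×10⁻⁵ × sin 43° = 9.94×10⁻⁵ s⁻¹
Pressure gradient: |∂P/∂n| = 100 Pa / 225000 m = 4.44×10⁻⁴ Pa/m
Geostrophic balance (pressure-gradient force = Coriolis force):
V_g = (1/(fρ)) |∂P/∂n| = 4.44×10⁻⁴ / (9.94×10⁻⁵ × 1.07) = 4.18 m/s
Converting: 4.18 m/s × 3.6 = 15.0 km/h

15.0 km/h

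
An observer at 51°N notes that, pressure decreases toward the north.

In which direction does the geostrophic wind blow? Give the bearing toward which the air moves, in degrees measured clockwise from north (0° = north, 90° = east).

The pressure-gradient force points toward the north (bearing 000°).
Geostrophic balance: in the Northern Hemisphere the Coriolis force deflects motion to the right, so the geostrophic wind blows 90° to the right of the pressure-gradient force (low pressure on the left).
Rotating 000° by 90° clockwise gives 090° — the wind blows toward the east.

090°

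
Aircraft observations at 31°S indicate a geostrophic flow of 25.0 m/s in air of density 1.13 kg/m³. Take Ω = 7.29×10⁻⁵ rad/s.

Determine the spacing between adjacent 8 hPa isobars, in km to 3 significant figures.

Coriolis parameter at 31°S:
f = 2Ω sin φ = 2 × 7.29×10⁻⁵ × sin 31° = 7.51×10⁻⁵ s⁻¹
Geostrophic balance rearranged: |∂P/∂n| = f ρ V_g
|∂P/∂n| = 7.51×10⁻⁵ × 1.13 × 25.0 = 2.12×10⁻³ Pa/m
Isobar spacing: Δn = ΔP/|∂P/∂n| = 800 Pa / 2.12×10⁻³ Pa/m = 377116 m ≈ 377 km

377 km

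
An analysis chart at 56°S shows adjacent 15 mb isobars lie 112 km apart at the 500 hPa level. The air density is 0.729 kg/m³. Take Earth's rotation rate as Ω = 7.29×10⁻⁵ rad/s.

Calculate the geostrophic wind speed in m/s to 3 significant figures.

Coriolis parameter at 56°S:
f = 2Ω sin φ = 2 × 7.29×10⁻⁵ × sin 56° = 1.21×10⁻⁴ s⁻¹
Pressure gradient: |∂P/∂n| = 1500 Pa / 112000 m = 1.34×10⁻² Pa/m
Geostrophic balance (pressure-gradient force = Coriolis force):
V_g = (1/(fρ)) |∂P/∂n| = 1.34×10⁻² / (1.21×10⁻⁴ × 0.729) = 152 m/s

152 m/s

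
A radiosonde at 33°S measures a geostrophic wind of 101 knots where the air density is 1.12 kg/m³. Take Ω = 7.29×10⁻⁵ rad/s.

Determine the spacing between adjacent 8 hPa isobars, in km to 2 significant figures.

Coriolis parameter at 33°S:
f = 2Ω sin φ = 2 × 7.29×10⁻⁵ × sin 33° = 7.94×10⁻⁵ s⁻¹
Wind speed in SI: 101 knots = 52.0 m/s
Geostrophic balance rearranged: |∂P/∂n| = f ρ V_g
|∂P/∂n| = 7.94×10⁻⁵ × 1.12 × 52.0 = 4.62×10⁻³ Pa/m
Isobar spacing: Δn = ΔP/|∂P/∂n| = 800 Pa / 4.62×10⁻³ Pa/m = 173120 m ≈ 170 km

170 km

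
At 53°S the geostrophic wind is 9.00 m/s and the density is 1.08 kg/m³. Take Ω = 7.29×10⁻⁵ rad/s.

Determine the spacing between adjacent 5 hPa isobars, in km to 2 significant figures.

440 km

Coriolis parameter at 53°S:
f = 2Ω sin φ = 2 × 7.29×10⁻⁵ × sin 53° = 1.16×10⁻⁴ s⁻¹
Geostrophic balance rearranged: |∂P/∂n| = f ρ V_g
|∂P/∂n| = 1.16×10⁻⁴ × 1.08 × 9.00 = 1.13×10⁻³ Pa/m
Isobar spacing: Δn = ΔP/|∂P/∂n| = 500 Pa / 1.13×10⁻³ Pa/m = 441771 m ≈ 440 km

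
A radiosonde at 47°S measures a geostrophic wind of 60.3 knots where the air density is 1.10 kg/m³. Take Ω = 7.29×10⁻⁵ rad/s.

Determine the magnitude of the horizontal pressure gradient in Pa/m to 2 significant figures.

Coriolis parameter at 47°S:
f = 2Ω sin φ = 2 × 7.29×10⁻⁵ × sin 47° = 1.07×10⁻⁴ s⁻¹
Wind speed in SI: 60.3 knots = 31.0 m/s
Geostrophic balance rearranged: |∂P/∂n| = f ρ V_g
|∂P/∂n| = 1.07×10⁻⁴ × 1.10 × 31.0 = 3.64×10⁻³ Pa/m

3.6×10⁻³ Pa/m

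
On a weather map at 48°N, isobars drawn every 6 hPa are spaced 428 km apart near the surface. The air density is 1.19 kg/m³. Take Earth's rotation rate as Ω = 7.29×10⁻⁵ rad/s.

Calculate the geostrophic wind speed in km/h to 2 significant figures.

39 km/h

Coriolis parameter at 48°N:
f = 2Ω sin φ = 2 × 7.29×10⁻⁵ × sin 48° = 1.08×10⁻⁴ s⁻¹
Pressure gradient: |∂P/∂n| = 600 Pa / 428000 m = 1.40×10⁻³ Pa/m
Geostrophic balance (pressure-gradient force = Coriolis force):
V_g = (1/(fρ)) |∂P/∂n| = 1.40×10⁻³ / (1.08×10⁻⁴ × 1.19) = 10.9 m/s
Converting: 10.9 m/s × 3.6 = 39 km/h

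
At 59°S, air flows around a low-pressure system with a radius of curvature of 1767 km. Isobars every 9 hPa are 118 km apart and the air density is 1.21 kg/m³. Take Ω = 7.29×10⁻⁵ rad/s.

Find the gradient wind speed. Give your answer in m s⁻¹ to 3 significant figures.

42.3 m s⁻¹

Coriolis parameter at 59°S:
f = 2Ω sin φ = 2 × 7.29×10⁻⁵ × sin 59° = 1.25×10⁻⁴ s⁻¹
Pressure gradient: |∂P/∂n| = 900 Pa / 118000 m = 7.63×10⁻³ Pa/m
Geostrophic speed: V_g = |∂P/∂n|/(fρ) = 7.63×10⁻³/(1.25×10⁻⁴ × 1.21) = 50.4 m/s
Around a low, centrifugal force acts outward with Coriolis, so pressure-gradient force balances both:
(1/ρ)|∂P/∂n| = fV + V²/R  →  V² + fR·V − fR·V_g = 0
With fR = 1.25×10⁻⁴ × 1767×10³ m = 221 m/s:
V = [−fR + √((fR)² + 4 fR V_g)]/2 = [−221 + √(221² + 4×221×50.4)]/2 = 42.3 m/s
Subgeostrophic (V < V_g = 50.4 m/s), as expected around a low.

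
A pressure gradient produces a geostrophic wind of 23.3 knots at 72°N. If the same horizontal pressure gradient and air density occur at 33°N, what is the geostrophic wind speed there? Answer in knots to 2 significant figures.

With the same pressure gradient and density, V_g ∝ 1/f ∝ 1/sin φ.
V₂ = V₁ · sin φ₁ / sin φ₂ = 23.3 × sin 72° / sin 33°
V₂ = 23.3 × 0.9511/0.5446 = 41 knots

41 knots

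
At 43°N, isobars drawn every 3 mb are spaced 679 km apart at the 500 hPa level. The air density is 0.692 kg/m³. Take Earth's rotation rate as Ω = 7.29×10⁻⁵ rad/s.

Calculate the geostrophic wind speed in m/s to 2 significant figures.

Coriolis parameter at 43°N:
f = 2Ω sin φ = 2 × 7.29×10⁻⁵ × sin 43° = 9.94×10⁻⁵ s⁻¹
Pressure gradient: |∂P/∂n| = 300 Pa / 679000 m = 4.42×10⁻⁴ Pa/m
Geostrophic balance (pressure-gradient force = Coriolis force):
V_g = (1/(fρ)) |∂P/∂n| = 4.42×10⁻⁴ / (9.94×10⁻⁵ × 0.692) = 6.42 m/s

6.4 m/s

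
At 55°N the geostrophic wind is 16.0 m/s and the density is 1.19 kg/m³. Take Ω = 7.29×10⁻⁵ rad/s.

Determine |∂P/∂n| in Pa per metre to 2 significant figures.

Coriolis parameter at 55°N:
f = 2Ω sin φ = 2 × 7.29×10⁻⁵ × sin 55° = 1.19×10⁻⁴ s⁻¹
Geostrophic balance rearranged: |∂P/∂n| = f ρ V_g
|∂P/∂n| = 1.19×10⁻⁴ × 1.19 × 16.0 = 2.27×10⁻³ Pa/m

2.3×10⁻³ Pa/m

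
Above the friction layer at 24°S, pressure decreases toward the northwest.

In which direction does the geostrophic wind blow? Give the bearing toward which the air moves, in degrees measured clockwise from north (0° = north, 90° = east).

The pressure-gradient force points toward the northwest (bearing 315°).
Geostrophic balance: in the Southern Hemisphere the Coriolis force deflects motion to the left, so the geostrophic wind blows 90° to the left of the pressure-gradient force (low pressure on the right).
Rotating 315° by 90° counterclockwise gives 225° — the wind blows toward the southwest.

225°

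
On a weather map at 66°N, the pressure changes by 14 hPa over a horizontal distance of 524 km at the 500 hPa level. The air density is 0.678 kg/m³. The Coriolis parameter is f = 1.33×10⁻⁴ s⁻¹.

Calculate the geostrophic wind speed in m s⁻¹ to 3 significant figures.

Pressure gradient: |∂P/∂n| = 1400 Pa / 524000 m = 2.67×10⁻³ Pa/m
Geostrophic balance (pressure-gradient force = Coriolis force):
V_g = (1/(fρ)) |∂P/∂n| = 2.67×10⁻³ / (1.33×10⁻⁴ × 0.678) = 29.6 m/s

29.6 m s⁻¹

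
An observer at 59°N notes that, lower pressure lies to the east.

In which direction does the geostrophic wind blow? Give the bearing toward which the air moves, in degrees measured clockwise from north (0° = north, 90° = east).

180°

The pressure-gradient force points toward the east (bearing 090°).
Geostrophic balance: in the Northern Hemisphere the Coriolis force deflects motion to the right, so the geostrophic wind blows 90° to the right of the pressure-gradient force (low pressure on the left).
Rotating 090° by 90° clockwise gives 180° — the wind blows toward the south.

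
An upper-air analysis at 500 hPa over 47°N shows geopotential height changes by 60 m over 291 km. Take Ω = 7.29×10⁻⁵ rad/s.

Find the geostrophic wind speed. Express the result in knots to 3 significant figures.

Coriolis parameter at 47°N:
f = 2Ω sin φ = 2 × 7.29×10⁻⁵ × sin 47° = 1.07×10⁻⁴ s⁻¹
Height gradient: |∂Z/∂n| = 60 m / 291000 m = 2.06×10⁻⁴
On a pressure surface, geostrophic balance gives V_g = (g/f)|∂Z/∂n|:
V_g = 9.81 × 2.06×10⁻⁴ / 1.07×10⁻⁴ = 19.0 m/s
Converting: 19.0 m/s × 1.944 = 36.9 knots

36.9 knots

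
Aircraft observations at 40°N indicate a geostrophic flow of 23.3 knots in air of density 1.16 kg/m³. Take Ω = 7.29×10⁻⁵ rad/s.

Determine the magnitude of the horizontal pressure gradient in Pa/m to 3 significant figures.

1.30×10⁻³ Pa/m

Coriolis parameter at 40°N:
f = 2Ω sin φ = 2 × 7.29×10⁻⁵ × sin 40° = 9.37×10⁻⁵ s⁻¹
Wind speed in SI: 23.3 knots = 12.0 m/s
Geostrophic balance rearranged: |∂P/∂n| = f ρ V_g
|∂P/∂n| = 9.37×10⁻⁵ × 1.16 × 12.0 = 1.30×10⁻³ Pa/m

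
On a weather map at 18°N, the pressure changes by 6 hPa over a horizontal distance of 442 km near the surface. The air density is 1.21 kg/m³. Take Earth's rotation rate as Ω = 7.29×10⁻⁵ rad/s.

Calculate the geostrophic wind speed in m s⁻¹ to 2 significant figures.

Coriolis parameter at 18°N:
f = 2Ω sin φ = 2 × 7.29×10⁻⁵ × sin 18° = 4.51×10⁻⁵ s⁻¹
Pressure gradient: |∂P/∂n| = 600 Pa / 442000 m = 1.36×10⁻³ Pa/m
Geostrophic balance (pressure-gradient force = Coriolis force):
V_g = (1/(fρ)) |∂P/∂n| = 1.36×10⁻³ / (4.51×10⁻⁵ × 1.21) = 24.9 m/s

25 m s⁻¹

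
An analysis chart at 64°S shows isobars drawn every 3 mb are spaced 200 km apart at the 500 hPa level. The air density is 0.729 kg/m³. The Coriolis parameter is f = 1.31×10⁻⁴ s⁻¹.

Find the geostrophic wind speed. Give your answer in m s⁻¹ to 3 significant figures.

Pressure gradient: |∂P/∂n| = 300 Pa / 200000 m = 1.50×10⁻³ Pa/m
Geostrophic balance (pressure-gradient force = Coriolis force):
V_g = (1/(fρ)) |∂P/∂n| = 1.50×10⁻³ / (1.31×10⁻⁴ × 0.729) = 15.7 m/s

15.7 m s⁻¹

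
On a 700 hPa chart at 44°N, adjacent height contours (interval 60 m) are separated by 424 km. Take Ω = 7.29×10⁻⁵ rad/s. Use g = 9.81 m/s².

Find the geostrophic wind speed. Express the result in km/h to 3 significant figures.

49.3 km/h

Coriolis parameter at 44°N:
f = 2Ω sin φ = 2 × 7.29×10⁻⁵ × sin 44° = 1.01×10⁻⁴ s⁻¹
Height gradient: |∂Z/∂n| = 60 m / 424000 m = 1.42×10⁻⁴
On a pressure surface, geostrophic balance gives V_g = (g/f)|∂Z/∂n|:
V_g = 9.81 × 1.42×10⁻⁴ / 1.01×10⁻⁴ = 13.7 m/s
Converting: 13.7 m/s × 3.6 = 49.3 km/h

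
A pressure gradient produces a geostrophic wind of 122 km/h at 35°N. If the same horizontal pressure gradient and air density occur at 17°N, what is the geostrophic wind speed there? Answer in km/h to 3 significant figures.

With the same pressure gradient and density, V_g ∝ 1/f ∝ 1/sin φ.
V₂ = V₁ · sin φ₁ / sin φ₂ = 122 × sin 35° / sin 17°
V₂ = 122 × 0.5736/0.2924 = 239 km/h

239 km/h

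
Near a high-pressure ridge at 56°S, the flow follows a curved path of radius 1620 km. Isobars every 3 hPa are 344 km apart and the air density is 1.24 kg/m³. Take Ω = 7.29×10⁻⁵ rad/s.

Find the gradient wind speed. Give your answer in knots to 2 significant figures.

12 knots

Coriolis parameter at 56°S:
f = 2Ω sin φ = 2 × 7.29×10⁻⁵ × sin 56° = 1.21×10⁻⁴ s⁻¹
Pressure gradient: |∂P/∂n| = 300 Pa / 344000 m = 8.72×10⁻⁴ Pa/m
Geostrophic speed: V_g = |∂P/∂n|/(fρ) = 8.72×10⁻⁴/(1.21×10⁻⁴ × 1.24) = 5.82 m/s
Around a high, pressure-gradient force acts outward with centrifugal, so Coriolis balances both:
fV = (1/ρ)|∂P/∂n| + V²/R  →  V² − fR·V + fR·V_g = 0
With fR = 1.21×10⁻⁴ × 1620×10³ m = 196 m/s:
V = [fR − √((fR)² − 4 fR V_g)]/2 = [196 − √(196² − 4×196×5.82)]/2 = 6 m/s
Supergeostrophic (V > V_g = 5.82 m/s), as expected around a high.
Converting: 6 m/s × 1.944 = 12 knots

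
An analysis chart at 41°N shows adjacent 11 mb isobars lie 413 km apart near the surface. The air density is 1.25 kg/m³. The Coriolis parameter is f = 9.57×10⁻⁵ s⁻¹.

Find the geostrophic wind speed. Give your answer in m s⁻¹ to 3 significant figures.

22.3 m s⁻¹

Pressure gradient: |∂P/∂n| = 1100 Pa / 413000 m = 2.66×10⁻³ Pa/m
Geostrophic balance (pressure-gradient force = Coriolis force):
V_g = (1/(fρ)) |∂P/∂n| = 2.66×10⁻³ / (9.57×10⁻⁵ × 1.25) = 22.3 m/s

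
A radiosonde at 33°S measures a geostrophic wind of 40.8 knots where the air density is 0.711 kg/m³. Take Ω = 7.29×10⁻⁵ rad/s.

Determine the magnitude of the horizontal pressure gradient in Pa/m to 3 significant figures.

Coriolis parameter at 33°S:
f = 2Ω sin φ = 2 × 7.29×10⁻⁵ × sin 33° = 7.94×10⁻⁵ s⁻¹
Wind speed in SI: 40.8 knots = 21.0 m/s
Geostrophic balance rearranged: |∂P/∂n| = f ρ V_g
|∂P/∂n| = 7.94×10⁻⁵ × 0.711 × 21.0 = 1.19×10⁻³ Pa/m

1.19×10⁻³ Pa/m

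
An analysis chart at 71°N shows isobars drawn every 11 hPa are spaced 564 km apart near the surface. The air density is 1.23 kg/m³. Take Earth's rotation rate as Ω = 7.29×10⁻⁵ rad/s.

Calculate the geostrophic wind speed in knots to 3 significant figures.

22.4 knots

Coriolis parameter at 71°N:
f = 2Ω sin φ = 2 × 7.29×10⁻⁵ × sin 71° = 1.38×10⁻⁴ s⁻¹
Pressure gradient: |∂P/∂n| = 1100 Pa / 564000 m = 1.95×10⁻³ Pa/m
Geostrophic balance (pressure-gradient force = Coriolis force):
V_g = (1/(fρ)) |∂P/∂n| = 1.95×10⁻³ / (1.38×10⁻⁴ × 1.23) = 11.5 m/s
Converting: 11.5 m/s × 1.944 = 22.4 knots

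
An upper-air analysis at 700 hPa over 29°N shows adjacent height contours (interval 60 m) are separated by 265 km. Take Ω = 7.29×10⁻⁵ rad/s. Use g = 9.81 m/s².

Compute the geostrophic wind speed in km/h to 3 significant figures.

Coriolis parameter at 29°N:
f = 2Ω sin φ = 2 × 7.29×10⁻⁵ × sin 29° = 7.07×10⁻⁵ s⁻¹
Height gradient: |∂Z/∂n| = 60 m / 265000 m = 2.26×10⁻⁴
On a pressure surface, geostrophic balance gives V_g = (g/f)|∂Z/∂n|:
V_g = 9.81 × 2.26×10⁻⁴ / 7.07×10⁻⁵ = 31.4 m/s
Converting: 31.4 m/s × 3.6 = 113 km/h

113 km/h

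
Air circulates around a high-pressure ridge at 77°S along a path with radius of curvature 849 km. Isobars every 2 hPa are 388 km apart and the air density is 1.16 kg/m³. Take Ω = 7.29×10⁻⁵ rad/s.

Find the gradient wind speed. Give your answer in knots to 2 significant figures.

Coriolis parameter at 77°S:
f = 2Ω sin φ = 2 × 7.29×10⁻⁵ × sin 77° = 1.42×10⁻⁴ s⁻¹
Pressure gradient: |∂P/∂n| = 200 Pa / 388000 m = 5.15×10⁻⁴ Pa/m
Geostrophic speed: V_g = |∂P/∂n|/(fρ) = 5.15×10⁻⁴/(1.42×10⁻⁴ × 1.16) = 3.13 m/s
Around a high, pressure-gradient force acts outward with centrifugal, so Coriolis balances both:
fV = (1/ρ)|∂P/∂n| + V²/R  →  V² − fR·V + fR·V_g = 0
With fR = 1.42×10⁻⁴ × 849×10³ m = 121 m/s:
V = [fR − √((fR)² − 4 fR V_g)]/2 = [121 − √(121² − 4×121×3.13)]/2 = 3.21 m/s
Supergeostrophic (V > V_g = 3.13 m/s), as expected around a high.
Converting: 3.21 m/s × 1.944 = 6.2 knots

6.2 knots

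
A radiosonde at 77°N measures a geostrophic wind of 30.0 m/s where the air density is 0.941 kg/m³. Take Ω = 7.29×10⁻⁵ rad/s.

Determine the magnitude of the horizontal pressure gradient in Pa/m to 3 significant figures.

4.01×10⁻³ Pa/m

Coriolis parameter at 77°N:
f = 2Ω sin φ = 2 × 7.29×10⁻⁵ × sin 77° = 1.42×10⁻⁴ s⁻¹
Geostrophic balance rearranged: |∂P/∂n| = f ρ V_g
|∂P/∂n| = 1.42×10⁻⁴ × 0.941 × 30.0 = 4.01×10⁻³ Pa/m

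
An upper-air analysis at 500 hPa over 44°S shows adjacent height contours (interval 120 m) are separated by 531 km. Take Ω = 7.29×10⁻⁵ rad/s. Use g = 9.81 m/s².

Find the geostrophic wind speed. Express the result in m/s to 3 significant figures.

Coriolis parameter at 44°S:
f = 2Ω sin φ = 2 × 7.29×10⁻⁵ × sin 44° = 1.01×10⁻⁴ s⁻¹
Height gradient: |∂Z/∂n| = 120 m / 531000 m = 2.26×10⁻⁴
On a pressure surface, geostrophic balance gives V_g = (g/f)|∂Z/∂n|:
V_g = 9.81 × 2.26×10⁻⁴ / 1.01×10⁻⁴ = 21.9 m/s

21.9 m/s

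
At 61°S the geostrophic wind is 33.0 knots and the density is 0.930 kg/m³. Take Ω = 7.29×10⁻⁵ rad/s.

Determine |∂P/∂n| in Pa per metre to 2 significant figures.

2.0×10⁻³ Pa/m

Coriolis parameter at 61°S:
f = 2Ω sin φ = 2 × 7.29×10⁻⁵ × sin 61° = 1.28×10⁻⁴ s⁻¹
Wind speed in SI: 33.0 knots = 17.0 m/s
Geostrophic balance rearranged: |∂P/∂n| = f ρ V_g
|∂P/∂n| = 1.28×10⁻⁴ × 0.930 × 17.0 = 2.01×10⁻³ Pa/m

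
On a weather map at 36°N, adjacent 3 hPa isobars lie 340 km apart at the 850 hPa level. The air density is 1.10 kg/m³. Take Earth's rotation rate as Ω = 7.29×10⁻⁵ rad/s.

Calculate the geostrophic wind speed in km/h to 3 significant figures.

33.7 km/h

Coriolis parameter at 36°N:
f = 2Ω sin φ = 2 × 7.29×10⁻⁵ × sin 36° = 8.57×10⁻⁵ s⁻¹
Pressure gradient: |∂P/∂n| = 300 Pa / 340000 m = 8.82×10⁻⁴ Pa/m
Geostrophic balance (pressure-gradient force = Coriolis force):
V_g = (1/(fρ)) |∂P/∂n| = 8.82×10⁻⁴ / (8.57×10⁻⁵ × 1.10) = 9.36 m/s
Converting: 9.36 m/s × 3.6 = 33.7 km/h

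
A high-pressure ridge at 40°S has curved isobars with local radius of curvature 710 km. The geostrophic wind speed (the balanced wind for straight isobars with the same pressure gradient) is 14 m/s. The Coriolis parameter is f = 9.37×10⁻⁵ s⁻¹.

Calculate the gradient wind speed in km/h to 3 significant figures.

72.1 km/h

Around a high, pressure-gradient force acts outward with centrifugal, so Coriolis balances both:
fV = (1/ρ)|∂P/∂n| + V²/R  →  V² − fR·V + fR·V_g = 0
With fR = 9.37×10⁻⁵ × 710×10³ m = 66.5 m/s:
V = [fR − √((fR)² − 4 fR V_g)]/2 = [66.5 − √(66.5² − 4×66.5×14)]/2 = 20 m/s
Supergeostrophic (V > V_g = 14 m/s), as expected around a high.
Converting: 20 m/s × 3.6 = 72.1 km/h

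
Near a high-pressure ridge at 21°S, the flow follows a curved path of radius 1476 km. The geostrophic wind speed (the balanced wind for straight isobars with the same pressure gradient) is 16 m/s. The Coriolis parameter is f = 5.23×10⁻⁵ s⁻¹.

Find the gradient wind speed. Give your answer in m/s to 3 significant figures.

Around a high, pressure-gradient force acts outward with centrifugal, so Coriolis balances both:
fV = (1/ρ)|∂P/∂n| + V²/R  →  V² − fR·V + fR·V_g = 0
With fR = 5.23×10⁻⁵ × 1476×10³ m = 77.2 m/s:
V = [fR − √((fR)² − 4 fR V_g)]/2 = [77.2 − √(77.2² − 4×77.2×16)]/2 = 22.6 m/s
Supergeostrophic (V > V_g = 16 m/s), as expected around a high.

22.6 m/s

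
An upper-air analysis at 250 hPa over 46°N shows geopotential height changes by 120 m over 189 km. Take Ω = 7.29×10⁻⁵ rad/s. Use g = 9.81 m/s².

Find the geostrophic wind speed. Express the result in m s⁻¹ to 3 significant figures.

59.4 m s⁻¹

Coriolis parameter at 46°N:
f = 2Ω sin φ = 2 × 7.29×10⁻⁵ × sin 46° = 1.05×10⁻⁴ s⁻¹
Height gradient: |∂Z/∂n| = 120 m / 189000 m = 6.35×10⁻⁴
On a pressure surface, geostrophic balance gives V_g = (g/f)|∂Z/∂n|:
V_g = 9.81 × 6.35×10⁻⁴ / 1.05×10⁻⁴ = 59.4 m/s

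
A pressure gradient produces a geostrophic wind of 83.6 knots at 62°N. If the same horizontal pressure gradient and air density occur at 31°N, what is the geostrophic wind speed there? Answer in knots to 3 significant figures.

With the same pressure gradient and density, V_g ∝ 1/f ∝ 1/sin φ.
V₂ = V₁ · sin φ₁ / sin φ₂ = 83.6 × sin 62° / sin 31°
V₂ = 83.6 × 0.8829/0.5150 = 143 knots

143 knots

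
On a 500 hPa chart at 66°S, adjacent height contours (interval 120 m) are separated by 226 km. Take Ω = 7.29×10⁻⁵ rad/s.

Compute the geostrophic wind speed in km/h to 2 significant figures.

Coriolis parameter at 66°S:
f = 2Ω sin φ = 2 × 7.29×10⁻⁵ × sin 66° = 1.33×10⁻⁴ s⁻¹
Height gradient: |∂Z/∂n| = 120 m / 226000 m = 5.31×10⁻⁴
On a pressure surface, geostrophic balance gives V_g = (g/f)|∂Z/∂n|:
V_g = 9.81 × 5.31×10⁻⁴ / 1.33×10⁻⁴ = 39.1 m/s
Converting: 39.1 m/s × 3.6 = 140 km/h

140 km/h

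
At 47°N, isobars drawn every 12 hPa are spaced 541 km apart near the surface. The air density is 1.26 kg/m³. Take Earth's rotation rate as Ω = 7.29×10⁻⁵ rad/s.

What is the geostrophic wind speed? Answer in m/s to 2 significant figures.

Coriolis parameter at 47°N:
f = 2Ω sin φ = 2 × 7.29×10⁻⁵ × sin 47° = 1.07×10⁻⁴ s⁻¹
Pressure gradient: |∂P/∂n| = 1200 Pa / 541000 m = 2.22×10⁻³ Pa/m
Geostrophic balance (pressure-gradient force = Coriolis force):
V_g = (1/(fρ)) |∂P/∂n| = 2.22×10⁻³ / (1.07×10⁻⁴ × 1.26) = 16.5 m/s

17 m/s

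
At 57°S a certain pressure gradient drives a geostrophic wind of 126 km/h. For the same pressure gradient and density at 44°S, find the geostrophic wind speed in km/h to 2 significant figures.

With the same pressure gradient and density, V_g ∝ 1/f ∝ 1/sin φ.
V₂ = V₁ · sin φ₁ / sin φ₂ = 126 × sin 57° / sin 44°
V₂ = 126 × 0.8387/0.6947 = 150 km/h

150 km/h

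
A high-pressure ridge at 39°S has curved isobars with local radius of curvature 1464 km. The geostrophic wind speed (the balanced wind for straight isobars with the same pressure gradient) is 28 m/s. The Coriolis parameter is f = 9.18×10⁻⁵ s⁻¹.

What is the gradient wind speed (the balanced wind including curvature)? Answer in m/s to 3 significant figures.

Around a high, pressure-gradient force acts outward with centrifugal, so Coriolis balances both:
fV = (1/ρ)|∂P/∂n| + V²/R  →  V² − fR·V + fR·V_g = 0
With fR = 9.18×10⁻⁵ × 1464×10³ m = 134 m/s:
V = [fR − √((fR)² − 4 fR V_g)]/2 = [134 − √(134² − 4×134×28)]/2 = 39.8 m/s
Supergeostrophic (V > V_g = 28 m/s), as expected around a high.

39.8 m/s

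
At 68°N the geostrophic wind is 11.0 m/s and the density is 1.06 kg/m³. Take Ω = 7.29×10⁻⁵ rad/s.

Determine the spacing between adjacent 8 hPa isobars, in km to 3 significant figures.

Coriolis parameter at 68°N:
f = 2Ω sin φ = 2 × 7.29×10⁻⁵ × sin 68° = 1.35×10⁻⁴ s⁻¹
Geostrophic balance rearranged: |∂P/∂n| = f ρ V_g
|∂P/∂n| = 1.35×10⁻⁴ × 1.06 × 11.0 = 1.58×10⁻³ Pa/m
Isobar spacing: Δn = ΔP/|∂P/∂n| = 800 Pa / 1.58×10⁻³ Pa/m = 507537 m ≈ 508 km

508 km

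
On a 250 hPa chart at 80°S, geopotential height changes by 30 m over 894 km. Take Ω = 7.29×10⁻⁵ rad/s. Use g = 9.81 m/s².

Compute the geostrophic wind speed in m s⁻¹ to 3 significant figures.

2.29 m s⁻¹

Coriolis parameter at 80°S:
f = 2Ω sin φ = 2 × 7.29×10⁻⁵ × sin 80° = 1.44×10⁻⁴ s⁻¹
Height gradient: |∂Z/∂n| = 30 m / 894000 m = 3.36×10⁻⁵
On a pressure surface, geostrophic balance gives V_g = (g/f)|∂Z/∂n|:
V_g = 9.81 × 3.36×10⁻⁵ / 1.44×10⁻⁴ = 2.29 m/s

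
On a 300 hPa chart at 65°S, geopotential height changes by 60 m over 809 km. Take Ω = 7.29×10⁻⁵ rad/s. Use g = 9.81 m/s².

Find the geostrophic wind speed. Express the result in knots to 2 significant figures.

11 knots

Coriolis parameter at 65°S:
f = 2Ω sin φ = 2 × 7.29×10⁻⁵ × sin 65° = 1.32×10⁻⁴ s⁻¹
Height gradient: |∂Z/∂n| = 60 m / 809000 m = 7.42×10⁻⁵
On a pressure surface, geostrophic balance gives V_g = (g/f)|∂Z/∂n|:
V_g = 9.81 × 7.42×10⁻⁵ / 1.32×10⁻⁴ = 5.51 m/s
Converting: 5.51 m/s × 1.944 = 11 knots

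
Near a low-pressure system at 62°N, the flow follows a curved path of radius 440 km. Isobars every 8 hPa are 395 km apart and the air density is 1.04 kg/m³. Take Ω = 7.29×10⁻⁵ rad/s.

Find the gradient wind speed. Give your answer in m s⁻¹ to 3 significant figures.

Coriolis parameter at 62°N:
f = 2Ω sin φ = 2 × 7.29×10⁻⁵ × sin 62° = 1.29×10⁻⁴ s⁻¹
Pressure gradient: |∂P/∂n| = 800 Pa / 395000 m = 2.03×10⁻³ Pa/m
Geostrophic speed: V_g = |∂P/∂n|/(fρ) = 2.03×10⁻³/(1.29×10⁻⁴ × 1.04) = 15.1 m/s
Around a low, centrifugal force acts outward with Coriolis, so pressure-gradient force balances both:
(1/ρ)|∂P/∂n| = fV + V²/R  →  V² + fR·V − fR·V_g = 0
With fR = 1.29×10⁻⁴ × 440×10³ m = 56.6 m/s:
V = [−fR + √((fR)² + 4 fR V_g)]/2 = [−56.6 + √(56.6² + 4×56.6×15.1)]/2 = 12.4 m/s
Subgeostrophic (V < V_g = 15.1 m/s), as expected around a low.

12.4 m s⁻¹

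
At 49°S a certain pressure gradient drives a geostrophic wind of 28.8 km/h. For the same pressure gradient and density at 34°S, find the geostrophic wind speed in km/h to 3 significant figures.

With the same pressure gradient and density, V_g ∝ 1/f ∝ 1/sin φ.
V₂ = V₁ · sin φ₁ / sin φ₂ = 28.8 × sin 49° / sin 34°
V₂ = 28.8 × 0.7547/0.5592 = 38.9 km/h

38.9 km/h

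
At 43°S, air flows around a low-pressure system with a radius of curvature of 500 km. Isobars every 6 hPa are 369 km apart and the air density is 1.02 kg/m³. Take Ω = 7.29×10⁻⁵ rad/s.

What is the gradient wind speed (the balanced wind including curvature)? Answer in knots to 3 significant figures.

24.8 knots

Coriolis parameter at 43°S:
f = 2Ω sin φ = 2 × 7.29×10⁻⁵ × sin 43° = 9.94×10⁻⁵ s⁻¹
Pressure gradient: |∂P/∂n| = 600 Pa / 369000 m = 1.63×10⁻³ Pa/m
Geostrophic speed: V_g = |∂P/∂n|/(fρ) = 1.63×10⁻³/(9.94×10⁻⁵ × 1.02) = 16.0 m/s
Around a low, centrifugal force acts outward with Coriolis, so pressure-gradient force balances both:
(1/ρ)|∂P/∂n| = fV + V²/R  →  V² + fR·V − fR·V_g = 0
With fR = 9.94×10⁻⁵ × 500×10³ m = 49.7 m/s:
V = [−fR + √((fR)² + 4 fR V_g)]/2 = [−49.7 + √(49.7² + 4×49.7×16)]/2 = 12.8 m/s
Subgeostrophic (V < V_g = 16 m/s), as expected around a low.
Converting: 12.8 m/s × 1.944 = 24.8 knots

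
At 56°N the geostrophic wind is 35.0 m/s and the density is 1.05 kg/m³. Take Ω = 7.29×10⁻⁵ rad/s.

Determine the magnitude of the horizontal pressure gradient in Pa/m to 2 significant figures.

4.4×10⁻³ Pa/m

Coriolis parameter at 56°N:
f = 2Ω sin φ = 2 × 7.29×10⁻⁵ × sin 56° = 1.21×10⁻⁴ s⁻¹
Geostrophic balance rearranged: |∂P/∂n| = f ρ V_g
|∂P/∂n| = 1.21×10⁻⁴ × 1.05 × 35.0 = 4.44×10⁻³ Pa/m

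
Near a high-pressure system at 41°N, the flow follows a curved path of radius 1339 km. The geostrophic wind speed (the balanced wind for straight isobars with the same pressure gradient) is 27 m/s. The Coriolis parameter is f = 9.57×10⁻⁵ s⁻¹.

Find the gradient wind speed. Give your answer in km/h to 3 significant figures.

139 km/h

Around a high, pressure-gradient force acts outward with centrifugal, so Coriolis balances both:
fV = (1/ρ)|∂P/∂n| + V²/R  →  V² − fR·V + fR·V_g = 0
With fR = 9.57×10⁻⁵ × 1339×10³ m = 128 m/s:
V = [fR − √((fR)² − 4 fR V_g)]/2 = [128 − √(128² − 4×128×27)]/2 = 38.7 m/s
Supergeostrophic (V > V_g = 27 m/s), as expected around a high.
Converting: 38.7 m/s × 3.6 = 139 km/h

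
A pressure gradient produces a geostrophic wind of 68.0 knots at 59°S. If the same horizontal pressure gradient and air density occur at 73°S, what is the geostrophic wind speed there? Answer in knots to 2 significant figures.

With the same pressure gradient and density, V_g ∝ 1/f ∝ 1/sin φ.
V₂ = V₁ · sin φ₁ / sin φ₂ = 68.0 × sin 59° / sin 73°
V₂ = 68.0 × 0.8572/0.9563 = 61 knots

61 knots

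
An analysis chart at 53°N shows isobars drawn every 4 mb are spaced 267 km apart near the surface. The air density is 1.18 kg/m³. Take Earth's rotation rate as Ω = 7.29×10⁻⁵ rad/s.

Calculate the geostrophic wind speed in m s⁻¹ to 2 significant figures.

11 m s⁻¹

Coriolis parameter at 53°N:
f = 2Ω sin φ = 2 × 7.29×10⁻⁵ × sin 53° = 1.16×10⁻⁴ s⁻¹
Pressure gradient: |∂P/∂n| = 400 Pa / 267000 m = 1.50×10⁻³ Pa/m
Geostrophic balance (pressure-gradient force = Coriolis force):
V_g = (1/(fρ)) |∂P/∂n| = 1.50×10⁻³ / (1.16×10⁻⁴ × 1.18) = 10.9 m/s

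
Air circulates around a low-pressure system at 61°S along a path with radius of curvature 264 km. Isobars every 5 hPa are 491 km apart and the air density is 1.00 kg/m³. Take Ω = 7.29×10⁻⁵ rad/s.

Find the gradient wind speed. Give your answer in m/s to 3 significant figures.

Coriolis parameter at 61°S:
f = 2Ω sin φ = 2 × 7.29×10⁻⁵ × sin 61° = 1.28×10⁻⁴ s⁻¹
Pressure gradient: |∂P/∂n| = 500 Pa / 491000 m = 1.02×10⁻³ Pa/m
Geostrophic speed: V_g = |∂P/∂n|/(fρ) = 1.02×10⁻³/(1.28×10⁻⁴ × 1.00) = 7.99 m/s
Around a low, centrifugal force acts outward with Coriolis, so pressure-gradient force balances both:
(1/ρ)|∂P/∂n| = fV + V²/R  →  V² + fR·V − fR·V_g = 0
With fR = 1.28×10⁻⁴ × 264×10³ m = 33.7 m/s:
V = [−fR + √((fR)² + 4 fR V_g)]/2 = [−33.7 + √(33.7² + 4×33.7×7.99)]/2 = 6.67 m/s
Subgeostrophic (V < V_g = 7.99 m/s), as expected around a low.

6.67 m/s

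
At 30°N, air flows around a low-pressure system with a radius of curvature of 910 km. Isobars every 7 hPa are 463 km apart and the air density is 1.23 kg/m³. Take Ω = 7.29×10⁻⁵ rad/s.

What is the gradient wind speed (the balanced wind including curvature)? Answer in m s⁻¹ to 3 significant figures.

Coriolis parameter at 30°N:
f = 2Ω sin φ = 2 × 7.29×10⁻⁵ × sin 30° = 7.29×10⁻⁵ s⁻¹
Pressure gradient: |∂P/∂n| = 700 Pa / 463000 m = 1.51×10⁻³ Pa/m
Geostrophic speed: V_g = |∂P/∂n|/(fρ) = 1.51×10⁻³/(7.29×10⁻⁵ × 1.23) = 16.9 m/s
Around a low, centrifugal force acts outward with Coriolis, so pressure-gradient force balances both:
(1/ρ)|∂P/∂n| = fV + V²/R  →  V² + fR·V − fR·V_g = 0
With fR = 7.29×10⁻⁵ × 910×10³ m = 66.3 m/s:
V = [−fR + √((fR)² + 4 fR V_g)]/2 = [−66.3 + √(66.3² + 4×66.3×16.9)]/2 = 13.9 m/s
Subgeostrophic (V < V_g = 16.9 m/s), as expected around a low.

13.9 m s⁻¹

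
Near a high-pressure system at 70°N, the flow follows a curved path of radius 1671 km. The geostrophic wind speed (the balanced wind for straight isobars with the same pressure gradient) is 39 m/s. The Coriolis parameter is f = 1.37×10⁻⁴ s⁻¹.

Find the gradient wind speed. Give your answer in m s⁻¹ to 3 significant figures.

49.9 m s⁻¹

Around a high, pressure-gradient force acts outward with centrifugal, so Coriolis balances both:
fV = (1/ρ)|∂P/∂n| + V²/R  →  V² − fR·V + fR·V_g = 0
With fR = 1.37×10⁻⁴ × 1671×10³ m = 229 m/s:
V = [fR − √((fR)² − 4 fR V_g)]/2 = [229 − √(229² − 4×229×39)]/2 = 49.9 m/s
Supergeostrophic (V > V_g = 39 m/s), as expected around a high.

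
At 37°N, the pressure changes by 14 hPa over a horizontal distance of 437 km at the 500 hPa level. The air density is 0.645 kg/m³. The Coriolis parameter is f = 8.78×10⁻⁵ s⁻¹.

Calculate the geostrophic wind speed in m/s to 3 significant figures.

56.6 m/s

Pressure gradient: |∂P/∂n| = 1400 Pa / 437000 m = 3.20×10⁻³ Pa/m
Geostrophic balance (pressure-gradient force = Coriolis force):
V_g = (1/(fρ)) |∂P/∂n| = 3.20×10⁻³ / (8.78×10⁻⁵ × 0.645) = 56.6 m/s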